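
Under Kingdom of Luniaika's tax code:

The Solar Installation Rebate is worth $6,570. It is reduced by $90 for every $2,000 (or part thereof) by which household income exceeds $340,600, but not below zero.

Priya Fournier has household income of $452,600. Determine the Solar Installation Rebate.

Solar Installation Rebate: income exceeds $340,600 by $112,000, which is 56 full-or-partial $2,000 increments; reduction = 56 × $90 = $5,040, leaving $1,530.

$1,530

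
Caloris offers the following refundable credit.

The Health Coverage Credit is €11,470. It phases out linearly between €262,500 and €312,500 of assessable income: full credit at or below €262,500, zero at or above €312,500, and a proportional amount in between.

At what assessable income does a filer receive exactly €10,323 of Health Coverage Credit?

€10,323 is 10,323/11,470 of the full €11,470, so 1,147/11,470 of the €50,000 range has been used: income = €262,500 + €50,000 × 1,147/11,470 = €267,500.

€267,500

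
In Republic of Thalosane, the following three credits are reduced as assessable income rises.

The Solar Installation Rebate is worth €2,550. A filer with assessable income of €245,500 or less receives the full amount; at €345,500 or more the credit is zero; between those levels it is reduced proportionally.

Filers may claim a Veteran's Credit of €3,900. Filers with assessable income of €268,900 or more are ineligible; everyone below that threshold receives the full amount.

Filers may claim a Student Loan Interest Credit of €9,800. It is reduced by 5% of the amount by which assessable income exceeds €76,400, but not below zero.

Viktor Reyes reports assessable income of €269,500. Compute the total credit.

€2,083

Solar Installation Rebate: €269,500 is €24,000 into a €100,000 phase-out range, leaving 76,000/100,000 of the credit: €2,550 × 76,000/100,000 = €1,938.
Veteran's Credit: €269,500 meets or exceeds the €268,900 cutoff, so the credit is €0.
Student Loan Interest Credit: 5% of the €193,100 excess over €76,400 is €9,655; credit = €9,800 − €9,655 = €145.
Total: €1,938 + €0 + €145 = €2,083.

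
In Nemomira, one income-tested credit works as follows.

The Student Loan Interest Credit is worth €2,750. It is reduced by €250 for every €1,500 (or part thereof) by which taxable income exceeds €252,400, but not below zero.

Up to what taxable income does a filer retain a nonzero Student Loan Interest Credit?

After 10 increments the reduction is 10 × €250 = €2,500, leaving €250; one more increment wipes it out. Increment 10 ends at excess 10 × €1,500 = €15,000, so the highest qualifying income is €252,400 + €15,000 = €267,400.

€267,400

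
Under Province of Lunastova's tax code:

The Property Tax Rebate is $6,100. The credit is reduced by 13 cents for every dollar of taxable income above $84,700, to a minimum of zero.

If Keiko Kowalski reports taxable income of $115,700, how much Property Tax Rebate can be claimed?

$2,070

Property Tax Rebate: 13% of the $31,000 excess over $84,700 is $4,030; credit = $6,100 − $4,030 = $2,070.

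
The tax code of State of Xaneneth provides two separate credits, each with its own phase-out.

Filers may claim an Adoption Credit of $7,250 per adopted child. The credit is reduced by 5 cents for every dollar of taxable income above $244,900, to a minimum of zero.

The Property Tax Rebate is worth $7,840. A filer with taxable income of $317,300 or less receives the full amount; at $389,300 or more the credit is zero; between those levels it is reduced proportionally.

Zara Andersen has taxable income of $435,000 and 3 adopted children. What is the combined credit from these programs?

Adoption Credit: base = 3 × $7,250 = $21,750. 5% of the $190,100 excess over $244,900 is $9,505; credit = $21,750 − $9,505 = $12,245.
Property Tax Rebate: $435,000 is at or above $389,300, so the credit is $0.
Total: $12,245 + $0 = $12,245.

$12,245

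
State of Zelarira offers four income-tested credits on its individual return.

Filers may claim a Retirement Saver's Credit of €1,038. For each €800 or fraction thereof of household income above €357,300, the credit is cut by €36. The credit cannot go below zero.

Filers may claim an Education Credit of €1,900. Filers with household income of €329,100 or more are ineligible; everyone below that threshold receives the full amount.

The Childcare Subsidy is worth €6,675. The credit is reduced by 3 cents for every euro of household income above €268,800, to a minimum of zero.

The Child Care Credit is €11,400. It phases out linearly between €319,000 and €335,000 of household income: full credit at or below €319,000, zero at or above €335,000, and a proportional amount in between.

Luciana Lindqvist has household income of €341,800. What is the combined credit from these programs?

€5,523

Retirement Saver's Credit: €341,800 is at or below the €357,300 threshold, so the full €1,038 applies.
Education Credit: €341,800 meets or exceeds the €329,100 cutoff, so the credit is €0.
Childcare Subsidy: 3% of the €73,000 excess over €268,800 is €2,190; credit = €6,675 − €2,190 = €4,485.
Child Care Credit: €341,800 is at or above €335,000, so the credit is €0.
Total: €1,038 + €0 + €4,485 + €0 = €5,523.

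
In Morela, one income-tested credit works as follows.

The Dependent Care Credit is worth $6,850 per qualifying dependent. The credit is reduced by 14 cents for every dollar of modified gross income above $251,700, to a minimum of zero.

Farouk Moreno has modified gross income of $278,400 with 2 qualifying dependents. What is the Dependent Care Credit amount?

Dependent Care Credit: base = 2 × $6,850 = $13,700. 14% of the $26,700 excess over $251,700 is $3,738; credit = $13,700 − $3,738 = $9,962.

$9,962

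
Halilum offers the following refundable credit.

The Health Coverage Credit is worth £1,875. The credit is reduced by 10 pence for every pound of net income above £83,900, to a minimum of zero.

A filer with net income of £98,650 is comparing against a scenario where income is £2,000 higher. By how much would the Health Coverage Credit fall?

At £98,650 — 10% of the £14,750 excess over £83,900 is £1,475; credit = £1,875 − £1,475 = £400.
At £100,650 — 10% of the £16,750 excess over £83,900 is £1,675; credit = £1,875 − £1,675 = £200.
Lost: £400 − £200 = £200.

£200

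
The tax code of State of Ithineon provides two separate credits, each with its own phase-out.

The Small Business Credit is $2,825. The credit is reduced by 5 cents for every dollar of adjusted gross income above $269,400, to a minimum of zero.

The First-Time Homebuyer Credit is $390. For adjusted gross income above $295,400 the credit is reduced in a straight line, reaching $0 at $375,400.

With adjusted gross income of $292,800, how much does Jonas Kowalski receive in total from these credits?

$2,045

Small Business Credit: 5% of the $23,400 excess over $269,400 is $1,170; credit = $2,825 − $1,170 = $1,655.
First-Time Homebuyer Credit: $292,800 is at or below the $295,400 threshold, so the full $390 applies.
Total: $1,655 + $390 = $2,045.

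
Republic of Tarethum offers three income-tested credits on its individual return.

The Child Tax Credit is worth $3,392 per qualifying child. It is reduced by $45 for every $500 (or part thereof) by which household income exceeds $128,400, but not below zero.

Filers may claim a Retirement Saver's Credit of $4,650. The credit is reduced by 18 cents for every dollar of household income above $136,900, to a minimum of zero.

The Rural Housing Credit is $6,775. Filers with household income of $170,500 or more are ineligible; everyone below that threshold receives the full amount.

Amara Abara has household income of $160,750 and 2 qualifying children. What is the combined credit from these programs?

Child Tax Credit: base = 2 × $3,392 = $6,784. income exceeds $128,400 by $32,350, which is 65 full-or-partial $500 increments; reduction = 65 × $45 = $2,925, leaving $3,859.
Retirement Saver's Credit: 18% of the $23,850 excess over $136,900 is $4,293; credit = $4,650 − $4,293 = $357.
Rural Housing Credit: $160,750 is below the $170,500 cutoff, so the full $6,775 applies.
Total: $3,859 + $357 + $6,775 = $10,991.

$10,991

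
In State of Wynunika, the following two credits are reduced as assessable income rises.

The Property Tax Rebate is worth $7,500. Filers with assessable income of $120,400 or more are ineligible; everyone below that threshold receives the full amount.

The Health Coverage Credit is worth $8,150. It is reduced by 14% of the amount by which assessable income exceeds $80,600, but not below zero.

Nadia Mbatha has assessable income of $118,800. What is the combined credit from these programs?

Property Tax Rebate: $118,800 is below the $120,400 cutoff, so the full $7,500 applies.
Health Coverage Credit: 14% of the $38,200 excess over $80,600 is $5,348; credit = $8,150 − $5,348 = $2,802.
Total: $7,500 + $2,802 = $10,302.

$10,302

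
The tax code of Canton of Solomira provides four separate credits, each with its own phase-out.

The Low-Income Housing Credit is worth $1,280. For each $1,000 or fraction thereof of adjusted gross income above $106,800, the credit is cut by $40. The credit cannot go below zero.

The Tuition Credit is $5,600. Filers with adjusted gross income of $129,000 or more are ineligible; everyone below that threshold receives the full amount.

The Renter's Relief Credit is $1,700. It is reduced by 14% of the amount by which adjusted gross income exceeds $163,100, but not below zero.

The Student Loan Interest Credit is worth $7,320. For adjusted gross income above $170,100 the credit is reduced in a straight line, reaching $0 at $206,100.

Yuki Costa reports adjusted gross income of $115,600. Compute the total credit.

$15,540

Low-Income Housing Credit: income exceeds $106,800 by $8,800, which is 9 full-or-partial $1,000 increments; reduction = 9 × $40 = $360, leaving $920.
Tuition Credit: $115,600 is below the $129,000 cutoff, so the full $5,600 applies.
Renter's Relief Credit: $115,600 is at or below the $163,100 threshold, so the full $1,700 applies.
Student Loan Interest Credit: $115,600 is at or below the $170,100 threshold, so the full $7,320 applies.
Total: $920 + $5,600 + $1,700 + $7,320 = $15,540.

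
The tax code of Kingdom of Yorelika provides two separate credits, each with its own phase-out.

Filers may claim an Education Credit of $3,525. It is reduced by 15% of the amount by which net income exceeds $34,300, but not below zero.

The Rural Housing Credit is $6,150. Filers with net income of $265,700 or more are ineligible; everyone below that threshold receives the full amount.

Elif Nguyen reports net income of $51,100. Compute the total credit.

$7,155

Education Credit: 15% of the $16,800 excess over $34,300 is $2,520; credit = $3,525 − $2,520 = $1,005.
Rural Housing Credit: $51,100 is below the $265,700 cutoff, so the full $6,150 applies.
Total: $1,005 + $6,150 = $7,155.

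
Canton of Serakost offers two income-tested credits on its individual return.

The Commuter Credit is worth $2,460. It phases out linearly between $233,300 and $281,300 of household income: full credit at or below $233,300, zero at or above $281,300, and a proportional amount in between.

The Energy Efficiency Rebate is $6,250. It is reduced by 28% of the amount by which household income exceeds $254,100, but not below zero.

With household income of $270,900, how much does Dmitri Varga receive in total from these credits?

Commuter Credit: $270,900 is $37,600 into a $48,000 phase-out range, leaving 10,400/48,000 of the credit: $2,460 × 10,400/48,000 = $533.
Energy Efficiency Rebate: 28% of the $16,800 excess over $254,100 is $4,704; credit = $6,250 − $4,704 = $1,546.
Total: $533 + $1,546 = $2,079.

$2,079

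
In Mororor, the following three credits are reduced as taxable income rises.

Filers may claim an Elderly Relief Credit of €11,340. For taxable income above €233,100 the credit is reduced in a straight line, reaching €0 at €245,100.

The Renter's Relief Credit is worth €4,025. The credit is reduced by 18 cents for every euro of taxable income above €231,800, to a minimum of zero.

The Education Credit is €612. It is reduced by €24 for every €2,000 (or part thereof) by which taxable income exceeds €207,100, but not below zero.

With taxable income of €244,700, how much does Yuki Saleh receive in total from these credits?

€2,237

Elderly Relief Credit: €244,700 is €11,600 into a €12,000 phase-out range, leaving 400/12,000 of the credit: €11,340 × 400/12,000 = €378.
Renter's Relief Credit: 18% of the €12,900 excess over €231,800 is €2,322; credit = €4,025 − €2,322 = €1,703.
Education Credit: income exceeds €207,100 by €37,600, which is 19 full-or-partial €2,000 increments; reduction = 19 × €24 = €456, leaving €156.
Total: €378 + €1,703 + €156 = €2,237.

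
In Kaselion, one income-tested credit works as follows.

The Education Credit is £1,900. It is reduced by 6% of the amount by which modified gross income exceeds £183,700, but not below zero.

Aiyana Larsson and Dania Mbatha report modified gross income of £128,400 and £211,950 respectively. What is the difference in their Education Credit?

£1,695

Aiyana (£128,400): Education Credit: £128,400 is at or below the £183,700 threshold, so the full £1,900 applies.
Dania (£211,950): Education Credit: 6% of the £28,250 excess over £183,700 is £1,695; credit = £1,900 − £1,695 = £205.
Difference: |£1,900 − £205| = £1,695.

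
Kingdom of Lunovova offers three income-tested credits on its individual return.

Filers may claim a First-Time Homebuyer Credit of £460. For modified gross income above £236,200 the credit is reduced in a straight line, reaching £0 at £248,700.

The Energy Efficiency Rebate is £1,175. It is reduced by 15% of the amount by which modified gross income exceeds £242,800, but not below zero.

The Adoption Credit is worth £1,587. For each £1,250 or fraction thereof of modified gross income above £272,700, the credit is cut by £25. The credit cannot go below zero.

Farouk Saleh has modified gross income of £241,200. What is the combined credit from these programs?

First-Time Homebuyer Credit: £241,200 is £5,000 into a £12,500 phase-out range, leaving 7,500/12,500 of the credit: £460 × 7,500/12,500 = £276.
Energy Efficiency Rebate: £241,200 is at or below the £242,800 threshold, so the full £1,175 applies.
Adoption Credit: £241,200 is at or below the £272,700 threshold, so the full £1,587 applies.
Total: £276 + £1,175 + £1,587 = £3,038.

£3,038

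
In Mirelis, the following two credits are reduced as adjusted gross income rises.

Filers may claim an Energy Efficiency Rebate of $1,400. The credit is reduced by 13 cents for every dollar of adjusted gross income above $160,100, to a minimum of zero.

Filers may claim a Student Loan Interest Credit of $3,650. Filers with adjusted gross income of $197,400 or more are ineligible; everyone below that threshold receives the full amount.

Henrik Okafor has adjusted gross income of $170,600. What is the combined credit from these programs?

$3,685

Energy Efficiency Rebate: 13% of the $10,500 excess over $160,100 is $1,365; credit = $1,400 − $1,365 = $35.
Student Loan Interest Credit: $170,600 is below the $197,400 cutoff, so the full $3,650 applies.
Total: $35 + $3,650 = $3,685.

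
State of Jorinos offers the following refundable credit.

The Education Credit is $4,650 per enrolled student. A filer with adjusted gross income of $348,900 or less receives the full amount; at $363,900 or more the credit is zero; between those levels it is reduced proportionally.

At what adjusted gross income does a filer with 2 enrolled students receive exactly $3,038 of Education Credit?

Full credit = 2 × $4,650 = $9,300.
$3,038 is 3,038/9,300 of the full $9,300, so 6,262/9,300 of the $15,000 range has been used: income = $348,900 + $15,000 × 6,262/9,300 = $359,000.

$359,000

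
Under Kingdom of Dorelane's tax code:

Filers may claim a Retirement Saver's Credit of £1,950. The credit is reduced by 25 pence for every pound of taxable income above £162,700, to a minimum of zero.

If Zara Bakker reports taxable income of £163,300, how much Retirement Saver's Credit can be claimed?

Retirement Saver's Credit: 25% of the £600 excess over £162,700 is £150; credit = £1,950 − £150 = £1,800.

£1,800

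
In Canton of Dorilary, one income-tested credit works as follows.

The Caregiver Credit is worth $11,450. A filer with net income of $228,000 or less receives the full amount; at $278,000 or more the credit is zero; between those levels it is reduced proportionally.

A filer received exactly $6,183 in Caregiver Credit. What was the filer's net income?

$251,000

$6,183 is 6,183/11,450 of the full $11,450, so 5,267/11,450 of the $50,000 range has been used: income = $228,000 + $50,000 × 5,267/11,450 = $251,000.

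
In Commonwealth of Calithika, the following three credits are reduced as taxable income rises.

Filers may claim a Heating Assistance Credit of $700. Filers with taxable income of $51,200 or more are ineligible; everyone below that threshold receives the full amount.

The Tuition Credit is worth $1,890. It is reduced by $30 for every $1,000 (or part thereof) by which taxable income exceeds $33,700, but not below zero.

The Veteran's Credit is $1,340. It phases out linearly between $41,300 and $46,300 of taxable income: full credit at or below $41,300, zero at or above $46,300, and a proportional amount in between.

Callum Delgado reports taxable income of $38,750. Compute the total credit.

Heating Assistance Credit: $38,750 is below the $51,200 cutoff, so the full $700 applies.
Tuition Credit: income exceeds $33,700 by $5,050, which is 6 full-or-partial $1,000 increments; reduction = 6 × $30 = $180, leaving $1,710.
Veteran's Credit: $38,750 is at or below the $41,300 threshold, so the full $1,340 applies.
Total: $700 + $1,710 + $1,340 = $3,750.

$3,750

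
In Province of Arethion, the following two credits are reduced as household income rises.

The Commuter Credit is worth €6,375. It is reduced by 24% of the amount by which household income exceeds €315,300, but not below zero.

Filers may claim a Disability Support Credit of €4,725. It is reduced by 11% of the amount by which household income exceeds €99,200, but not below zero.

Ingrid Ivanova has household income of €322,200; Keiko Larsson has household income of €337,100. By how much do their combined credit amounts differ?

Ingrid (€322,200): Commuter Credit: 24% of the €6,900 excess over €315,300 is €1,656; credit = €6,375 − €1,656 = €4,719. Disability Support Credit: 11% of the €223,000 excess over €99,200 is €24,530 ≥ base, so the credit is €0. total €4,719 + €0 = €4,719
Keiko (€337,100): Commuter Credit: 24% of the €21,800 excess over €315,300 is €5,232; credit = €6,375 − €5,232 = €1,143. Disability Support Credit: 11% of the €237,900 excess over €99,200 is €26,169 ≥ base, so the credit is €0. total €1,143 + €0 = €1,143
Difference: |€4,719 − €1,143| = €3,576.

€3,576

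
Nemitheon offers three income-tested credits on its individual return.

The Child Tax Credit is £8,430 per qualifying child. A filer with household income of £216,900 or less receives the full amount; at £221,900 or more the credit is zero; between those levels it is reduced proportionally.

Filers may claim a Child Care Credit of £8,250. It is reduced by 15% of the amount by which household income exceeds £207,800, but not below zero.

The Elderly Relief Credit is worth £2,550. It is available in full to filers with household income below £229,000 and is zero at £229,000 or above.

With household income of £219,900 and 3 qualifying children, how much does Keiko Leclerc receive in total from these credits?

£19,101

Child Tax Credit: base = 3 × £8,430 = £25,290. £219,900 is £3,000 into a £5,000 phase-out range, leaving 2,000/5,000 of the credit: £25,290 × 2,000/5,000 = £10,116.
Child Care Credit: 15% of the £12,100 excess over £207,800 is £1,815; credit = £8,250 − £1,815 = £6,435.
Elderly Relief Credit: £219,900 is below the £229,000 cutoff, so the full £2,550 applies.
Total: £10,116 + £6,435 + £2,550 = £19,101.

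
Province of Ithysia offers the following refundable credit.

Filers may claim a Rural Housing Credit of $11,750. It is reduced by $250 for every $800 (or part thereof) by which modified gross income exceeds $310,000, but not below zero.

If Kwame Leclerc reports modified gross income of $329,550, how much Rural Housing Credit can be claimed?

$5,500

Rural Housing Credit: income exceeds $310,000 by $19,550, which is 25 full-or-partial $800 increments; reduction = 25 × $250 = $6,250, leaving $5,500.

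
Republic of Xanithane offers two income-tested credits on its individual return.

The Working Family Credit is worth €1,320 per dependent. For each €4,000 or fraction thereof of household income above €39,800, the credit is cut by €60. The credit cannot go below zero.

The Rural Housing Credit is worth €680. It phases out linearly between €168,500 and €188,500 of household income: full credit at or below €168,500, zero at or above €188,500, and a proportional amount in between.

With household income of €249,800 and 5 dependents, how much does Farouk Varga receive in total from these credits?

Working Family Credit: base = 5 × €1,320 = €6,600. income exceeds €39,800 by €210,000, which is 53 full-or-partial €4,000 increments; reduction = 53 × €60 = €3,180, leaving €3,420.
Rural Housing Credit: €249,800 is at or above €188,500, so the credit is €0.
Total: €3,420 + €0 = €3,420.

€3,420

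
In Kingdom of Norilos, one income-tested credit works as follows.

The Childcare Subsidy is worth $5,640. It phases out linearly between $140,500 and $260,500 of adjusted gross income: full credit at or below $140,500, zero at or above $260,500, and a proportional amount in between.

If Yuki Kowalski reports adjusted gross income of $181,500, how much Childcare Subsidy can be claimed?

$3,713

Childcare Subsidy: $181,500 is $41,000 into a $120,000 phase-out range, leaving 79,000/120,000 of the credit: $5,640 × 79,000/120,000 = $3,713.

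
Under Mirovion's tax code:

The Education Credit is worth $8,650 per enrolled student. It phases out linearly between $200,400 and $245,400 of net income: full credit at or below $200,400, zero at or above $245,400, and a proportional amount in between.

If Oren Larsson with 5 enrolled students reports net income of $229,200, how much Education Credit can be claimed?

Education Credit: base = 5 × $8,650 = $43,250. $229,200 is $28,800 into a $45,000 phase-out range, leaving 16,200/45,000 of the credit: $43,250 × 16,200/45,000 = $15,570.

$15,570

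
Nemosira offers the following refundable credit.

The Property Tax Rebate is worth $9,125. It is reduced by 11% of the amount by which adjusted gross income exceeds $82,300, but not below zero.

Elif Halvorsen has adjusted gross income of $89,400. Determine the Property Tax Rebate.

$8,344

Property Tax Rebate: 11% of the $7,100 excess over $82,300 is $781; credit = $9,125 − $781 = $8,344.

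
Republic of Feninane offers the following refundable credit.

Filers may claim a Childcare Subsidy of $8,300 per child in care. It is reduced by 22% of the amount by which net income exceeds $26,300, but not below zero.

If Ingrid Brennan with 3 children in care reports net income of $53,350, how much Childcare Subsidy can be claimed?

$18,949

Childcare Subsidy: base = 3 × $8,300 = $24,900. 22% of the $27,050 excess over $26,300 is $5,951; credit = $24,900 − $5,951 = $18,949.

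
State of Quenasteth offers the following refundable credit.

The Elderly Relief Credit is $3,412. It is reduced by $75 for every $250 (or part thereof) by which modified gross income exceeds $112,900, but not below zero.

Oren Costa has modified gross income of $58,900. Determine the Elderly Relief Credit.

$3,412

Elderly Relief Credit: $58,900 is at or below the $112,900 threshold, so the full $3,412 applies.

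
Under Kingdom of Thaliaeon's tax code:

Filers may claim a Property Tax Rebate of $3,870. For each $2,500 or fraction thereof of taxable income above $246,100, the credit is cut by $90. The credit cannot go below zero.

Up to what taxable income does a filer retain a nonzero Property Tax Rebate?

After 42 increments the reduction is 42 × $90 = $3,780, leaving $90; one more increment wipes it out. Increment 42 ends at excess 42 × $2,500 = $105,000, so the highest qualifying income is $246,100 + $105,000 = $351,100.

$351,100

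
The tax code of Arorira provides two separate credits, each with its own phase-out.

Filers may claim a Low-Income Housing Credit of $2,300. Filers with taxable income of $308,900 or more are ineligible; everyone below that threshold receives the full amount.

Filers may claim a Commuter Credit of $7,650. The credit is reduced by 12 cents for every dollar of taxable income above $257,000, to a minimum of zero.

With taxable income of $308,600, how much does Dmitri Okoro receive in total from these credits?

Low-Income Housing Credit: $308,600 is below the $308,900 cutoff, so the full $2,300 applies.
Commuter Credit: 12% of the $51,600 excess over $257,000 is $6,192; credit = $7,650 − $6,192 = $1,458.
Total: $2,300 + $1,458 = $3,758.

$3,758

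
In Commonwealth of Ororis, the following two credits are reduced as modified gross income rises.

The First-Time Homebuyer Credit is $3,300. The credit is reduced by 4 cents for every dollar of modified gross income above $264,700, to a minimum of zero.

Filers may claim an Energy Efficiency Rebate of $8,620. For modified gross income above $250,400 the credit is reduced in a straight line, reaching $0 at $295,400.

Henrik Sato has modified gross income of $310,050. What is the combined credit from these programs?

First-Time Homebuyer Credit: 4% of the $45,350 excess over $264,700 is $1,814; credit = $3,300 − $1,814 = $1,486.
Energy Efficiency Rebate: $310,050 is at or above $295,400, so the credit is $0.
Total: $1,486 + $0 = $1,486.

$1,486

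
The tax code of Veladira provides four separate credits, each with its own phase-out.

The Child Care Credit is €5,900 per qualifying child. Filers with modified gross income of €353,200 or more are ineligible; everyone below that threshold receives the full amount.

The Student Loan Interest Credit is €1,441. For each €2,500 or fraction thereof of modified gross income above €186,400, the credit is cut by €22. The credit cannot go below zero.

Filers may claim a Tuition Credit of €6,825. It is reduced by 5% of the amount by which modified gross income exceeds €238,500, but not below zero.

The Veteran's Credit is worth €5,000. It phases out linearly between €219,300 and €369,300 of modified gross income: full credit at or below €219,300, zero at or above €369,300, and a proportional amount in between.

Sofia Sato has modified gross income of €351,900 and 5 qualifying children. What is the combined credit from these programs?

€31,235

Child Care Credit: base = 5 × €5,900 = €29,500. €351,900 is below the €353,200 cutoff, so the full €29,500 applies.
Student Loan Interest Credit: income exceeds €186,400 by €165,500 → 67 increments × €22 = €1,474 ≥ base, so the credit is €0.
Tuition Credit: 5% of the €113,400 excess over €238,500 is €5,670; credit = €6,825 − €5,670 = €1,155.
Veteran's Credit: €351,900 is €132,600 into a €150,000 phase-out range, leaving 17,400/150,000 of the credit: €5,000 × 17,400/150,000 = €580.
Total: €29,500 + €0 + €1,155 + €580 = €31,235.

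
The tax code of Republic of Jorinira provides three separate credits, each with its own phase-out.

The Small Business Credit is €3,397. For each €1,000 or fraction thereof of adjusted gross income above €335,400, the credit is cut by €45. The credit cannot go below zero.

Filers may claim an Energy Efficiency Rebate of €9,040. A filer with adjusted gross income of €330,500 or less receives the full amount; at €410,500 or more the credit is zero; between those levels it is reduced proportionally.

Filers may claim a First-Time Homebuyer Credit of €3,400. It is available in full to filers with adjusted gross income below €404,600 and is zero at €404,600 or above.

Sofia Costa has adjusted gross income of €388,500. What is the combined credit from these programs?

Small Business Credit: income exceeds €335,400 by €53,100, which is 54 full-or-partial €1,000 increments; reduction = 54 × €45 = €2,430, leaving €967.
Energy Efficiency Rebate: €388,500 is €58,000 into a €80,000 phase-out range, leaving 22,000/80,000 of the credit: €9,040 × 22,000/80,000 = €2,486.
First-Time Homebuyer Credit: €388,500 is below the €404,600 cutoff, so the full €3,400 applies.
Total: €967 + €2,486 + €3,400 = €6,853.

€6,853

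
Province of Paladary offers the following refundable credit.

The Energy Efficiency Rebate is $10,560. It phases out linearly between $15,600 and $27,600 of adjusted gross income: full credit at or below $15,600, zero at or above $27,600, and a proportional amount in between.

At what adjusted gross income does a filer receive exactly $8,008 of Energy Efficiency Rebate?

$18,500

$8,008 is 8,008/10,560 of the full $10,560, so 2,552/10,560 of the $12,000 range has been used: income = $15,600 + $12,000 × 2,552/10,560 = $18,500.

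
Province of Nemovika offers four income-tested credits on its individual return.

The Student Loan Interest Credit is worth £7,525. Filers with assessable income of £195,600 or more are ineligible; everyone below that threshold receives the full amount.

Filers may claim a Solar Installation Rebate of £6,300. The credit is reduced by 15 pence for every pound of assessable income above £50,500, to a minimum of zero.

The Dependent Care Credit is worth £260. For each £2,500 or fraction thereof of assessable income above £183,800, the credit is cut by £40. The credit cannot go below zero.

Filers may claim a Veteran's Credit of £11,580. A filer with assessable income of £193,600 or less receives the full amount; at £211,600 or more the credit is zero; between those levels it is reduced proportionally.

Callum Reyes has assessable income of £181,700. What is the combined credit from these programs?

Student Loan Interest Credit: £181,700 is below the £195,600 cutoff, so the full £7,525 applies.
Solar Installation Rebate: 15% of the £131,200 excess over £50,500 is £19,680 ≥ base, so the credit is £0.
Dependent Care Credit: £181,700 is at or below the £183,800 threshold, so the full £260 applies.
Veteran's Credit: £181,700 is at or below the £193,600 threshold, so the full £11,580 applies.
Total: £7,525 + £0 + £260 + £11,580 = £19,365.

£19,365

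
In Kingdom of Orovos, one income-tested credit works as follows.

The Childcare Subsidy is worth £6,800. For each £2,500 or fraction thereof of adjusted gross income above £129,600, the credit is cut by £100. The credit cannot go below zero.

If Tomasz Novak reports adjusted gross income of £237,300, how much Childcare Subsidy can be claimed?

£2,400

Childcare Subsidy: income exceeds £129,600 by £107,700, which is 44 full-or-partial £2,500 increments; reduction = 44 × £100 = £4,400, leaving £2,400.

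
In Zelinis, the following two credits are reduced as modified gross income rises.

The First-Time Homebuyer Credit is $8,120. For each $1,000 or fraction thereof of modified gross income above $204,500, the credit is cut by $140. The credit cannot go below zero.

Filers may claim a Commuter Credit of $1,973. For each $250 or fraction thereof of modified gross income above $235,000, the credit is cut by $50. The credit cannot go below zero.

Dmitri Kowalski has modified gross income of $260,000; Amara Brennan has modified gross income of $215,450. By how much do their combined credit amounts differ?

Dmitri ($260,000): First-Time Homebuyer Credit: income exceeds $204,500 by $55,500, which is 56 full-or-partial $1,000 increments; reduction = 56 × $140 = $7,840, leaving $280. Commuter Credit: income exceeds $235,000 by $25,000 → 100 increments × $50 = $5,000 ≥ base, so the credit is $0. total $280 + $0 = $280
Amara ($215,450): First-Time Homebuyer Credit: income exceeds $204,500 by $10,950, which is 11 full-or-partial $1,000 increments; reduction = 11 × $140 = $1,540, leaving $6,580. Commuter Credit: $215,450 is at or below the $235,000 threshold, so the full $1,973 applies. total $6,580 + $1,973 = $8,553
Difference: |$280 − $8,553| = $8,273.

$8,273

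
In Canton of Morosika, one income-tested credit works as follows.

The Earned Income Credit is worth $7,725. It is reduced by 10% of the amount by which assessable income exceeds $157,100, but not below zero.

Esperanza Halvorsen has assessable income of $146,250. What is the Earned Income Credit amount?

$7,725

Earned Income Credit: $146,250 is at or below the $157,100 threshold, so the full $7,725 applies.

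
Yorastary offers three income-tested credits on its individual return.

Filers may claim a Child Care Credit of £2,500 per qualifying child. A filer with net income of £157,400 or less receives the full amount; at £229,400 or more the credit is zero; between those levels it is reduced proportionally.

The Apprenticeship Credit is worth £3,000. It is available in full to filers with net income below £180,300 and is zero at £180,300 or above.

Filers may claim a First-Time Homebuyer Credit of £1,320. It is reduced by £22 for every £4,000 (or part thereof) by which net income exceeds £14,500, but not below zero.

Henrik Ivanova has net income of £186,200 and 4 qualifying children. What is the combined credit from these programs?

Child Care Credit: base = 4 × £2,500 = £10,000. £186,200 is £28,800 into a £72,000 phase-out range, leaving 43,200/72,000 of the credit: £10,000 × 43,200/72,000 = £6,000.
Apprenticeship Credit: £186,200 meets or exceeds the £180,300 cutoff, so the credit is £0.
First-Time Homebuyer Credit: income exceeds £14,500 by £171,700, which is 43 full-or-partial £4,000 increments; reduction = 43 × £22 = £946, leaving £374.
Total: £6,000 + £0 + £374 = £6,374.

£6,374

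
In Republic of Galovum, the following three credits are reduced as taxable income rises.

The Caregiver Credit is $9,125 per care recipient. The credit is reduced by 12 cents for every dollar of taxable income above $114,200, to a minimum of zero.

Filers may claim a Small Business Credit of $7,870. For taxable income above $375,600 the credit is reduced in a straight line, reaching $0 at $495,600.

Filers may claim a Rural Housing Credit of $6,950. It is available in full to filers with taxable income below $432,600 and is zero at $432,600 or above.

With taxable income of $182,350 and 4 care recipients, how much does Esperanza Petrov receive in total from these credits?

$43,142

Caregiver Credit: base = 4 × $9,125 = $36,500. 12% of the $68,150 excess over $114,200 is $8,178; credit = $36,500 − $8,178 = $28,322.
Small Business Credit: $182,350 is at or below the $375,600 threshold, so the full $7,870 applies.
Rural Housing Credit: $182,350 is below the $432,600 cutoff, so the full $6,950 applies.
Total: $28,322 + $7,870 + $6,950 = $43,142.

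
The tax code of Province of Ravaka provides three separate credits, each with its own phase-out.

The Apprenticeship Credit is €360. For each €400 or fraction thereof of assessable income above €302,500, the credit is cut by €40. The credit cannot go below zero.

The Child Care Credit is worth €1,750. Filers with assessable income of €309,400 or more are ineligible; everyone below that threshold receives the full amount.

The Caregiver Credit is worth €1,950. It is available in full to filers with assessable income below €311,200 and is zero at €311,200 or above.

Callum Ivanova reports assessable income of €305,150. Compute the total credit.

Apprenticeship Credit: income exceeds €302,500 by €2,650, which is 7 full-or-partial €400 increments; reduction = 7 × €40 = €280, leaving €80.
Child Care Credit: €305,150 is below the €309,400 cutoff, so the full €1,750 applies.
Caregiver Credit: €305,150 is below the €311,200 cutoff, so the full €1,950 applies.
Total: €80 + €1,750 + €1,950 = €3,780.

€3,780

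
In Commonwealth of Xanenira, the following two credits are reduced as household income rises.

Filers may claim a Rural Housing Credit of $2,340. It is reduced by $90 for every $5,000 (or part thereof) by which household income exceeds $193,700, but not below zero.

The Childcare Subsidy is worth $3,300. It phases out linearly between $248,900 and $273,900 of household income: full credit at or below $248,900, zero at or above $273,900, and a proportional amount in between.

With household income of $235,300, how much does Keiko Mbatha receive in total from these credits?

Rural Housing Credit: income exceeds $193,700 by $41,600, which is 9 full-or-partial $5,000 increments; reduction = 9 × $90 = $810, leaving $1,530.
Childcare Subsidy: $235,300 is at or below the $248,900 threshold, so the full $3,300 applies.
Total: $1,530 + $3,300 = $4,830.

$4,830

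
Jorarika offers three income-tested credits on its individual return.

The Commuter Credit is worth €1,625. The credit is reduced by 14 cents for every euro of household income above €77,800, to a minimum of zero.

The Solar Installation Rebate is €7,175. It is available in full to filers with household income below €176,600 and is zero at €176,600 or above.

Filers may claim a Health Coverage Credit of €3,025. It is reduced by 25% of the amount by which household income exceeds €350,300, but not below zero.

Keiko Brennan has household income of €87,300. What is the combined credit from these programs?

€10,495

Commuter Credit: 14% of the €9,500 excess over €77,800 is €1,330; credit = €1,625 − €1,330 = €295.
Solar Installation Rebate: €87,300 is below the €176,600 cutoff, so the full €7,175 applies.
Health Coverage Credit: €87,300 is at or below the €350,300 threshold, so the full €3,025 applies.
Total: €295 + €7,175 + €3,025 = €10,495.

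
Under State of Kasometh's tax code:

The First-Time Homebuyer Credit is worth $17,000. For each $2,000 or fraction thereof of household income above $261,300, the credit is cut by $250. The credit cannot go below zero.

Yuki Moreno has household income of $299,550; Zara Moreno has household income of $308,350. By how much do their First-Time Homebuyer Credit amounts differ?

$1,000

Yuki ($299,550): First-Time Homebuyer Credit: income exceeds $261,300 by $38,250, which is 20 full-or-partial $2,000 increments; reduction = 20 × $250 = $5,000, leaving $12,000.
Zara ($308,350): First-Time Homebuyer Credit: income exceeds $261,300 by $47,050, which is 24 full-or-partial $2,000 increments; reduction = 24 × $250 = $6,000, leaving $11,000.
Difference: |$12,000 − $11,000| = $1,000.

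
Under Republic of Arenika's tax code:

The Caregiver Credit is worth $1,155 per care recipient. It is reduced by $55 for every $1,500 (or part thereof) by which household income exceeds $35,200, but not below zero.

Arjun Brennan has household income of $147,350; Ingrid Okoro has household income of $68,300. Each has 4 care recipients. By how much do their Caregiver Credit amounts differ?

Arjun ($147,350): Caregiver Credit: base = 4 × $1,155 = $4,620. income exceeds $35,200 by $112,150, which is 75 full-or-partial $1,500 increments; reduction = 75 × $55 = $4,125, leaving $495.
Ingrid ($68,300): Caregiver Credit: base = 4 × $1,155 = $4,620. income exceeds $35,200 by $33,100, which is 23 full-or-partial $1,500 increments; reduction = 23 × $55 = $1,265, leaving $3,355.
Difference: |$495 − $3,355| = $2,860.

$2,860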